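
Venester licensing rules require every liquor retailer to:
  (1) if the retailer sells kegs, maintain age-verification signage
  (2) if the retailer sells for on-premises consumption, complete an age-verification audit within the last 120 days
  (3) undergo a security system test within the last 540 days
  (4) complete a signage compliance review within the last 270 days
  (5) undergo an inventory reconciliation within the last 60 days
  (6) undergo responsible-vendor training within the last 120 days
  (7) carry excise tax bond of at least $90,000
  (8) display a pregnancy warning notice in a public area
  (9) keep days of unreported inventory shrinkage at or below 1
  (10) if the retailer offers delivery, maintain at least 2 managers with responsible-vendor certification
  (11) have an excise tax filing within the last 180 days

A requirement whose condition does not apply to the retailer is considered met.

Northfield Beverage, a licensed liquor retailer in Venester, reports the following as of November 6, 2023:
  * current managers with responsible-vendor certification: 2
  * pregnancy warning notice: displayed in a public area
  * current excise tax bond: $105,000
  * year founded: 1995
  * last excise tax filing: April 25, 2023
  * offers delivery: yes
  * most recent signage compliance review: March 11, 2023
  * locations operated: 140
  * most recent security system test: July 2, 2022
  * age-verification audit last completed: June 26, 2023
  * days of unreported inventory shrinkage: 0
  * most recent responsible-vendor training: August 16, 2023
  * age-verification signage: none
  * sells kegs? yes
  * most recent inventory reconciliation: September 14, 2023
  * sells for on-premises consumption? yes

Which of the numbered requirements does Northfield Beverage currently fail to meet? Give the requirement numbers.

1. condition 'sells kegs' holds; age-verification signage absent → not met
2. condition 'sells for on-premises consumption' holds; age-verification audit 133 days ago vs limit 120 → not met
3. security system test 492 days ago vs limit 540 → met
4. signage compliance review 240 days ago vs limit 270 → met
5. inventory reconciliation 53 days ago vs limit 60 → met
6. responsible-vendor training 82 days ago vs limit 120 → met
7. excise tax bond $105,000 ≥ $90,000 → met
8. pregnancy warning notice present → met
9. days of unreported inventory shrinkage 0 ≤ 1 → met
10. condition 'offers delivery' holds; managers with responsible-vendor certification 2 ≥ 2 → met
11. excise tax filing 195 days ago vs limit 180 → not met
Not met: 1, 2, 11

1, 2, 11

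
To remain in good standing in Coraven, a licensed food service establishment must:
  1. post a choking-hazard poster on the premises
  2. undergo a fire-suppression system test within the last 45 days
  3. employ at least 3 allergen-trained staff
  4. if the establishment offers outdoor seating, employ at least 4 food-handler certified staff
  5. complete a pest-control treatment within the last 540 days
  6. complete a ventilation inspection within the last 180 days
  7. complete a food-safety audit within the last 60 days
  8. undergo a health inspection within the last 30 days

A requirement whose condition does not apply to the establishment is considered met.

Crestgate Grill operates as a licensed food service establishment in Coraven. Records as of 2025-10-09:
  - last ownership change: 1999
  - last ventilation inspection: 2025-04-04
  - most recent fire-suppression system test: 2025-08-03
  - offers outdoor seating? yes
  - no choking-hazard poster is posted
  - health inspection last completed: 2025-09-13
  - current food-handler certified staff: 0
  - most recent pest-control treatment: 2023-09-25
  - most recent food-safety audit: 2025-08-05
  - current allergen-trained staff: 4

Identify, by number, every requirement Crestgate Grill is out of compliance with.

1, 2, 4, 5, 6, 7

1. choking-hazard poster absent → not met
2. fire-suppression system test 67 days ago vs limit 45 → not met
3. allergen-trained staff 4 ≥ 3 → met
4. condition 'offers outdoor seating' holds; food-handler certified staff 0 < 4 → not met
5. pest-control treatment 745 days ago vs limit 540 → not met
6. ventilation inspection 188 days ago vs limit 180 → not met
7. food-safety audit 65 days ago vs limit 60 → not met
8. health inspection 26 days ago vs limit 30 → met
Not met: 1, 2, 4, 5, 6, 7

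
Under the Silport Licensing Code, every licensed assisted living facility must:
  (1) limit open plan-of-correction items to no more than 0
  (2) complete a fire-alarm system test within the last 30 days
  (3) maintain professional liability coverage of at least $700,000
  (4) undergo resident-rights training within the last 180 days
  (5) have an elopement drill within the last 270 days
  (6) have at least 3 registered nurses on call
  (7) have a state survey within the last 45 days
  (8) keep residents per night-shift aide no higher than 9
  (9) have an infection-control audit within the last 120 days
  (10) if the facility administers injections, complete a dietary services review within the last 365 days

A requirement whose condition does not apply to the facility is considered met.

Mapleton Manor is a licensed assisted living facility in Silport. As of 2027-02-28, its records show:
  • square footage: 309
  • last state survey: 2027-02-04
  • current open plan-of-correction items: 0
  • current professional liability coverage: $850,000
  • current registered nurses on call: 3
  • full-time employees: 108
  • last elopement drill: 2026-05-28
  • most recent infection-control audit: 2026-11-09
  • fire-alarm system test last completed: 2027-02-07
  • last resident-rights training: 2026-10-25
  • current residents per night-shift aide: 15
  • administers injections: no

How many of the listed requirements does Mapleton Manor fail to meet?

1. open plan-of-correction items 0 ≤ 0 → met
2. fire-alarm system test 21 days ago vs limit 30 → met
3. professional liability coverage $850,000 ≥ $700,000 → met
4. resident-rights training 126 days ago vs limit 180 → met
5. elopement drill 276 days ago vs limit 270 → not met
6. registered nurses on call 3 ≥ 3 → met
7. state survey 24 days ago vs limit 45 → met
8. residents per night-shift aide 15 > 9 → not met
9. infection-control audit 111 days ago vs limit 120 → met
10. condition 'administers injections' does not hold → requirement n/a → met
Not met: 2 of 10

2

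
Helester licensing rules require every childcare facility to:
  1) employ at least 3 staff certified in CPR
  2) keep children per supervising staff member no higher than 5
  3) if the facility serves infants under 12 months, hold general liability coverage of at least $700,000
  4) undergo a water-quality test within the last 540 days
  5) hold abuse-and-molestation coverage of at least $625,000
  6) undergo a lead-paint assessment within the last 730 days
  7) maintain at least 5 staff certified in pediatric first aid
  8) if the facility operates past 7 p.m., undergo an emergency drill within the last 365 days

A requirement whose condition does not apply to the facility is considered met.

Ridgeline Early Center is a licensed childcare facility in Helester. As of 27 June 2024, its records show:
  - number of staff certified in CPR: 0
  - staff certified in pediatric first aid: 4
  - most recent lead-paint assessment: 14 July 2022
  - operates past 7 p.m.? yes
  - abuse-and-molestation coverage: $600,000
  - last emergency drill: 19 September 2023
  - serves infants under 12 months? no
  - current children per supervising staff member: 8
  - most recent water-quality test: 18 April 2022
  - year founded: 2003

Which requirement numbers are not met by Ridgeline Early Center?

1. staff certified in CPR 0 < 3 → not met
2. children per supervising staff member 8 > 5 → not met
3. condition 'serves infants under 12 months' does not hold → requirement n/a → met
4. water-quality test 801 days ago vs limit 540 → not met
5. abuse-and-molestation coverage $600,000 < $625,000 → not met
6. lead-paint assessment 714 days ago vs limit 730 → met
7. staff certified in pediatric first aid 4 < 5 → not met
8. condition 'operates past 7 p.m.' holds; emergency drill 282 days ago vs limit 365 → met
Not met: 1, 2, 4, 5, 7

1, 2, 4, 5, 7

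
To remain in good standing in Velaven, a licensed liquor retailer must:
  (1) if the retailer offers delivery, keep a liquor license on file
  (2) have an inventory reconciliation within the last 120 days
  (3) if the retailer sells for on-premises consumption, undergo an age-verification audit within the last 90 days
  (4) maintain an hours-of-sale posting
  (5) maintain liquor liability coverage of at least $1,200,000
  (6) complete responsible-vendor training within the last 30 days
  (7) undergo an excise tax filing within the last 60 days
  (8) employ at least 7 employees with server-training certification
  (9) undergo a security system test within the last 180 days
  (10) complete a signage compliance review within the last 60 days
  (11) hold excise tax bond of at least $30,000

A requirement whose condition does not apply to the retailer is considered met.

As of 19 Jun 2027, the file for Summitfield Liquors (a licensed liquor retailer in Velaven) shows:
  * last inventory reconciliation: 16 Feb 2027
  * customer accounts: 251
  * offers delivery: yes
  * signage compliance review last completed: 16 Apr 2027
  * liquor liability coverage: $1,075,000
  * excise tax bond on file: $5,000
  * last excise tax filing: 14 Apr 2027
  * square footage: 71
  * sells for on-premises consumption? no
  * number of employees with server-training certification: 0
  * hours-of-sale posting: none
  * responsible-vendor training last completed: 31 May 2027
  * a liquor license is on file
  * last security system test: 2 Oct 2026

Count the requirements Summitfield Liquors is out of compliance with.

8

1. condition 'offers delivery' holds; liquor license present → met
2. inventory reconciliation 123 days ago vs limit 120 → not met
3. condition 'sells for on-premises consumption' does not hold → requirement n/a → met
4. hours-of-sale posting absent → not met
5. liquor liability coverage $1,075,000 < $1,200,000 → not met
6. responsible-vendor training 19 days ago vs limit 30 → met
7. excise tax filing 66 days ago vs limit 60 → not met
8. employees with server-training certification 0 < 7 → not met
9. security system test 260 days ago vs limit 180 → not met
10. signage compliance review 64 days ago vs limit 60 → not met
11. excise tax bond $5,000 < $30,000 → not met
Not met: 8 of 11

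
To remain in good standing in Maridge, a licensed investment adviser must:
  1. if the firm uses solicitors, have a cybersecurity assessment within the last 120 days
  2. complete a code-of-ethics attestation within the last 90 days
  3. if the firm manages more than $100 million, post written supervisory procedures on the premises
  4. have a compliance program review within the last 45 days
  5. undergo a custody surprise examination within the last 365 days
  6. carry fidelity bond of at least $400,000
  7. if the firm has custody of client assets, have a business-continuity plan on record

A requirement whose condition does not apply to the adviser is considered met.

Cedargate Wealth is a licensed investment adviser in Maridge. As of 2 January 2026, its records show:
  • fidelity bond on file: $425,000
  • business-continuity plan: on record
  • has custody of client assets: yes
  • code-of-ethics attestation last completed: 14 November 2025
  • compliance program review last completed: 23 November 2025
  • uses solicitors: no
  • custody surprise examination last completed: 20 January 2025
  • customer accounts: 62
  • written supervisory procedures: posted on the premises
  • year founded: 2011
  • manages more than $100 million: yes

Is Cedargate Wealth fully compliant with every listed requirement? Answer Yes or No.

Yes

1. condition 'uses solicitors' does not hold → requirement n/a → met
2. code-of-ethics attestation 49 days ago vs limit 90 → met
3. condition 'manages more than $100 million' holds; written supervisory procedures present → met
4. compliance program review 40 days ago vs limit 45 → met
5. custody surprise examination 347 days ago vs limit 365 → met
6. fidelity bond $425,000 ≥ $400,000 → met
7. condition 'has custody of client assets' holds; business-continuity plan present → met
All met.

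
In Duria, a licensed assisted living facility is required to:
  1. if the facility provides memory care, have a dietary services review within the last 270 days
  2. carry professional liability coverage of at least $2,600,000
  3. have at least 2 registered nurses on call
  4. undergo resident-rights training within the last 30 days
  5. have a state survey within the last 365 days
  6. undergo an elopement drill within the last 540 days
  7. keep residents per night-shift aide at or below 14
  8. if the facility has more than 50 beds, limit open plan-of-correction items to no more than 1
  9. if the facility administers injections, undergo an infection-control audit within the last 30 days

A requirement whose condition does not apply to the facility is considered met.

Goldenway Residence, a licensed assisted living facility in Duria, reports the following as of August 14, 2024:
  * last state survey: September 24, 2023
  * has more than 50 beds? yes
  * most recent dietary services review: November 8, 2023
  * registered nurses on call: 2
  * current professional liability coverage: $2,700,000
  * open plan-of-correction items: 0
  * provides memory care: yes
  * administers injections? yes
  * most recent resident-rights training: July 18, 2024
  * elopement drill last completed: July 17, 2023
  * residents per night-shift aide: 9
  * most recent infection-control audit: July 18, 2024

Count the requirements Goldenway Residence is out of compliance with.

1

1. condition 'provides memory care' holds; dietary services review 280 days ago vs limit 270 → not met
2. professional liability coverage $2,700,000 ≥ $2,600,000 → met
3. registered nurses on call 2 ≥ 2 → met
4. resident-rights training 27 days ago vs limit 30 → met
5. state survey 325 days ago vs limit 365 → met
6. elopement drill 394 days ago vs limit 540 → met
7. residents per night-shift aide 9 ≤ 14 → met
8. condition 'has more than 50 beds' holds; open plan-of-correction items 0 ≤ 1 → met
9. condition 'administers injections' holds; infection-control audit 27 days ago vs limit 30 → met
Not met: 1 of 9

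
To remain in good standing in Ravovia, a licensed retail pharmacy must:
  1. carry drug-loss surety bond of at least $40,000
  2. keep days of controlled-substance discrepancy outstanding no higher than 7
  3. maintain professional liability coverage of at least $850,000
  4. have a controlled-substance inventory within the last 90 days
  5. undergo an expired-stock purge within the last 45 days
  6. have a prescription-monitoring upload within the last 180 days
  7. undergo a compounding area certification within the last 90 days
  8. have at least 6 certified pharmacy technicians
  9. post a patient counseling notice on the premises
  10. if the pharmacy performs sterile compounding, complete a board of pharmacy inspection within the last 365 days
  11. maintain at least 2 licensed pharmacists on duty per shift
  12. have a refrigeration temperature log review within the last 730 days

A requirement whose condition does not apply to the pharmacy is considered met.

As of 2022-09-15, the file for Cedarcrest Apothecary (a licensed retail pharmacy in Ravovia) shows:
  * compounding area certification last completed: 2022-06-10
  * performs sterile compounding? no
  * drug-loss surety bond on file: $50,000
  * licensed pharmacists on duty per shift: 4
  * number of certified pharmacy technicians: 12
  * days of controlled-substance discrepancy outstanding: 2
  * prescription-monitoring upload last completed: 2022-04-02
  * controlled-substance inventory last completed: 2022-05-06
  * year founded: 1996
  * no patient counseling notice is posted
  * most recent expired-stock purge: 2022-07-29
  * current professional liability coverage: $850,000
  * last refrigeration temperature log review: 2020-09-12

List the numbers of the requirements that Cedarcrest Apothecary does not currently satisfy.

4, 5, 7, 9, 12

1. drug-loss surety bond $50,000 ≥ $40,000 → met
2. days of controlled-substance discrepancy outstanding 2 ≤ 7 → met
3. professional liability coverage $850,000 ≥ $850,000 → met
4. controlled-substance inventory 132 days ago vs limit 90 → not met
5. expired-stock purge 48 days ago vs limit 45 → not met
6. prescription-monitoring upload 166 days ago vs limit 180 → met
7. compounding area certification 97 days ago vs limit 90 → not met
8. certified pharmacy technicians 12 ≥ 6 → met
9. patient counseling notice absent → not met
10. condition 'performs sterile compounding' does not hold → requirement n/a → met
11. licensed pharmacists on duty per shift 4 ≥ 2 → met
12. refrigeration temperature log review 733 days ago vs limit 730 → not met
Not met: 4, 5, 7, 9, 12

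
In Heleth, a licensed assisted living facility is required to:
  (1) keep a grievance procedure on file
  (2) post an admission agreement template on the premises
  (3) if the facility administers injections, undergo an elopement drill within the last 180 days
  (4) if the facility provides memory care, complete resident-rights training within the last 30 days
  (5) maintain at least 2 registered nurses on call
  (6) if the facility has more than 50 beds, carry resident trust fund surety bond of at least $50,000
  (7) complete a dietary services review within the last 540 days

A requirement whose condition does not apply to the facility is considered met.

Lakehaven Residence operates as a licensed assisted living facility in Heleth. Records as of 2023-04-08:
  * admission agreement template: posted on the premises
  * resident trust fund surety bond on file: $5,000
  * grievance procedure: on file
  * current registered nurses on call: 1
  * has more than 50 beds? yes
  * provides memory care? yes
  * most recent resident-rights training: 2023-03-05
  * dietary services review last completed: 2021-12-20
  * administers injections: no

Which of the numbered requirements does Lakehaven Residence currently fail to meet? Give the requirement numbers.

1. grievance procedure present → met
2. admission agreement template present → met
3. condition 'administers injections' does not hold → requirement n/a → met
4. condition 'provides memory care' holds; resident-rights training 34 days ago vs limit 30 → not met
5. registered nurses on call 1 < 2 → not met
6. condition 'has more than 50 beds' holds; resident trust fund surety bond $5,000 < $50,000 → not met
7. dietary services review 474 days ago vs limit 540 → met
Not met: 4, 5, 6

4, 5, 6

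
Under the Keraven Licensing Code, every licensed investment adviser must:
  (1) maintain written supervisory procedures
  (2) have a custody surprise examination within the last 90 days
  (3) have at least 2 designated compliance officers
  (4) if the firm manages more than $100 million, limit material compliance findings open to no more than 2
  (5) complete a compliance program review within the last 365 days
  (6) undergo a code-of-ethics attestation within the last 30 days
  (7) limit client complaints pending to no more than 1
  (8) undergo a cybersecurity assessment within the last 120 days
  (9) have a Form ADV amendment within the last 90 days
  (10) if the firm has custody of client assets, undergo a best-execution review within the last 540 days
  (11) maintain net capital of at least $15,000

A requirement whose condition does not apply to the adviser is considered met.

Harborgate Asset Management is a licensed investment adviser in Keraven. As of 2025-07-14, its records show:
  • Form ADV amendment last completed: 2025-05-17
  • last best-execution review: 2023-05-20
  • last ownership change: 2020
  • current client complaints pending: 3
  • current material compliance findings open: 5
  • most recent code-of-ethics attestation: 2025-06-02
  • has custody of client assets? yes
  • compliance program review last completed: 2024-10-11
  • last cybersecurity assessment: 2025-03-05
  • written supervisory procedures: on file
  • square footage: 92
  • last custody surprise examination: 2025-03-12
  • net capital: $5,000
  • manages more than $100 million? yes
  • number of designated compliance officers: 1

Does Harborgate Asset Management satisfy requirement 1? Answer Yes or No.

Yes

1. written supervisory procedures present → met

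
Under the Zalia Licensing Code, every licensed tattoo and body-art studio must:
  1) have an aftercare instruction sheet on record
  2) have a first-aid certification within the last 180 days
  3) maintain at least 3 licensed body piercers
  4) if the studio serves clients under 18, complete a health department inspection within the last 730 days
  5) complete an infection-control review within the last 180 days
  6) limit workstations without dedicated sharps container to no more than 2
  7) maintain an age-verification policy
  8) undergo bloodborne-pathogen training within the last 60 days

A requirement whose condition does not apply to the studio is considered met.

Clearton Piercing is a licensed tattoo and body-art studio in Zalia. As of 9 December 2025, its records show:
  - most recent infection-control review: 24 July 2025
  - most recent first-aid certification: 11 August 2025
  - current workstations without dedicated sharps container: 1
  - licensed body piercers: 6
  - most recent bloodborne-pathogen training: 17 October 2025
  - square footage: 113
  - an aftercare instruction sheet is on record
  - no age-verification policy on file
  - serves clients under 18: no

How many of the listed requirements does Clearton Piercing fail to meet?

1. aftercare instruction sheet present → met
2. first-aid certification 120 days ago vs limit 180 → met
3. licensed body piercers 6 ≥ 3 → met
4. condition 'serves clients under 18' does not hold → requirement n/a → met
5. infection-control review 138 days ago vs limit 180 → met
6. workstations without dedicated sharps container 1 ≤ 2 → met
7. age-verification policy absent → not met
8. bloodborne-pathogen training 53 days ago vs limit 60 → met
Not met: 1 of 8

1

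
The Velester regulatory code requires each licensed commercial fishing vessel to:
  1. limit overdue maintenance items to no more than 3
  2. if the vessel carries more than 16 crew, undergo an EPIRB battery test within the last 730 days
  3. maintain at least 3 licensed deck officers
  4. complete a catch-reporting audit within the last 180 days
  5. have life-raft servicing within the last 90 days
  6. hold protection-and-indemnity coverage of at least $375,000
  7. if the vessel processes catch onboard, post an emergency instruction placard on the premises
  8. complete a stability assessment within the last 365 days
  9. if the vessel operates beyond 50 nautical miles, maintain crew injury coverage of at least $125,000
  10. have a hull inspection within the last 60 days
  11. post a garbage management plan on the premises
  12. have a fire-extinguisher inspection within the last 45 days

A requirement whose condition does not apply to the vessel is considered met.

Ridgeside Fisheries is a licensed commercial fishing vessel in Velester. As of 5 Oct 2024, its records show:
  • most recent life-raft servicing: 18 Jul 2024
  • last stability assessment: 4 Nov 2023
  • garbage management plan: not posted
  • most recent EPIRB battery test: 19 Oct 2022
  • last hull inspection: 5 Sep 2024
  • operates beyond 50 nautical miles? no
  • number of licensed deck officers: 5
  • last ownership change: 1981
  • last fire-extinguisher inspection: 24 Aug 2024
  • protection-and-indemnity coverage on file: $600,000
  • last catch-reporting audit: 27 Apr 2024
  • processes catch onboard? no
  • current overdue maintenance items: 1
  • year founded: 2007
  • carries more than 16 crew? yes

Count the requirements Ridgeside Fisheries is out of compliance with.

1. overdue maintenance items 1 ≤ 3 → met
2. condition 'carries more than 16 crew' holds; EPIRB battery test 717 days ago vs limit 730 → met
3. licensed deck officers 5 ≥ 3 → met
4. catch-reporting audit 161 days ago vs limit 180 → met
5. life-raft servicing 79 days ago vs limit 90 → met
6. protection-and-indemnity coverage $600,000 ≥ $375,000 → met
7. condition 'processes catch onboard' does not hold → requirement n/a → met
8. stability assessment 336 days ago vs limit 365 → met
9. condition 'operates beyond 50 nautical miles' does not hold → requirement n/a → met
10. hull inspection 30 days ago vs limit 60 → met
11. garbage management plan absent → not met
12. fire-extinguisher inspection 42 days ago vs limit 45 → met
Not met: 1 of 12

1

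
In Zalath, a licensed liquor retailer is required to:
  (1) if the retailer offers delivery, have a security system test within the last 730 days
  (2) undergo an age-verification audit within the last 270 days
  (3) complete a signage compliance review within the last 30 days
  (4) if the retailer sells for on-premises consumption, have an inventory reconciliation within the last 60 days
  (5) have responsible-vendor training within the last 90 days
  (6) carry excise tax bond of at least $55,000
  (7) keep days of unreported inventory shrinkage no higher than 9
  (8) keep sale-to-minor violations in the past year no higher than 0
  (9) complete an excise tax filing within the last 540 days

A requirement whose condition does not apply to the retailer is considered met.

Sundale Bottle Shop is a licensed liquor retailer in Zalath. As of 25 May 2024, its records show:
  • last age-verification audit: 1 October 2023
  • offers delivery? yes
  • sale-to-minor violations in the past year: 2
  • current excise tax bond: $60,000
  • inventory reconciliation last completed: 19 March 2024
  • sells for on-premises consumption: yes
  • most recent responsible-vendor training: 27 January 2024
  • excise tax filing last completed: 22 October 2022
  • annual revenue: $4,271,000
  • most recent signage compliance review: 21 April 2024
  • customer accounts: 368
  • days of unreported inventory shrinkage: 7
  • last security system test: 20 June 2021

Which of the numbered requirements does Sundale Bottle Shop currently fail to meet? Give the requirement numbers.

1, 3, 4, 5, 8, 9

1. condition 'offers delivery' holds; security system test 1070 days ago vs limit 730 → not met
2. age-verification audit 237 days ago vs limit 270 → met
3. signage compliance review 34 days ago vs limit 30 → not met
4. condition 'sells for on-premises consumption' holds; inventory reconciliation 67 days ago vs limit 60 → not met
5. responsible-vendor training 119 days ago vs limit 90 → not met
6. excise tax bond $60,000 ≥ $55,000 → met
7. days of unreported inventory shrinkage 7 ≤ 9 → met
8. sale-to-minor violations in the past year 2 > 0 → not met
9. excise tax filing 581 days ago vs limit 540 → not met
Not met: 1, 3, 4, 5, 8, 9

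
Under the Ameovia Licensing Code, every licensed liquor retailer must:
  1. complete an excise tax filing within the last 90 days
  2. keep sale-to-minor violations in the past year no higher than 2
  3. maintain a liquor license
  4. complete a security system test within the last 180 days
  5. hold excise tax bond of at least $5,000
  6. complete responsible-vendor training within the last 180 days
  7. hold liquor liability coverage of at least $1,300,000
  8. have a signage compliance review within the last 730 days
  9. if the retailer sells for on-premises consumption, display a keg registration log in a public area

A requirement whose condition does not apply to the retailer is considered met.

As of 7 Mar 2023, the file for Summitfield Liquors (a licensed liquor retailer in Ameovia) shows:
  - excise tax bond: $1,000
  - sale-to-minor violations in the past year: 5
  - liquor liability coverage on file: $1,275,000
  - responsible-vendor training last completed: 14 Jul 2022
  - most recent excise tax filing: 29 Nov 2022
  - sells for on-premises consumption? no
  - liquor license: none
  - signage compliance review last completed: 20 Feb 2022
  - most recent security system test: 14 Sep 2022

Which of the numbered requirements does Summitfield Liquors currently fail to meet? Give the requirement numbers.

1, 2, 3, 5, 6, 7

1. excise tax filing 98 days ago vs limit 90 → not met
2. sale-to-minor violations in the past year 5 > 2 → not met
3. liquor license absent → not met
4. security system test 174 days ago vs limit 180 → met
5. excise tax bond $1,000 < $5,000 → not met
6. responsible-vendor training 236 days ago vs limit 180 → not met
7. liquor liability coverage $1,275,000 < $1,300,000 → not met
8. signage compliance review 380 days ago vs limit 730 → met
9. condition 'sells for on-premises consumption' does not hold → requirement n/a → met
Not met: 1, 2, 3, 5, 6, 7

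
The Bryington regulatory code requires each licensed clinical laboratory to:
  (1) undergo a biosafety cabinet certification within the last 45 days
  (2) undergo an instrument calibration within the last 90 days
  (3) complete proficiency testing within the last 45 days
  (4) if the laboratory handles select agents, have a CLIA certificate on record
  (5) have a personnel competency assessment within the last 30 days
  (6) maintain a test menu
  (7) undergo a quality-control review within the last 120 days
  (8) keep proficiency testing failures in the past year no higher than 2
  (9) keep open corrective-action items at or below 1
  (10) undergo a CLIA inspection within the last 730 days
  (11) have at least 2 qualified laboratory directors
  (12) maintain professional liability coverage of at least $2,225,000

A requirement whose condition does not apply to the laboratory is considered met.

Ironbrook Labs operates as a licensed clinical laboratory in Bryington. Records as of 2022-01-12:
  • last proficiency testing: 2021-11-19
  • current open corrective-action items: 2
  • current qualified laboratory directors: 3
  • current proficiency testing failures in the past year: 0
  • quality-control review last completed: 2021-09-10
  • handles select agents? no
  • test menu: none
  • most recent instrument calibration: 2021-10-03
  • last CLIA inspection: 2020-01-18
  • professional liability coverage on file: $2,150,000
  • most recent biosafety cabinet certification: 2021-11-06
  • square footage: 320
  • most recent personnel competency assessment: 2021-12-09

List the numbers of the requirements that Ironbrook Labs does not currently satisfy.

1, 2, 3, 5, 6, 7, 9, 12

1. biosafety cabinet certification 67 days ago vs limit 45 → not met
2. instrument calibration 101 days ago vs limit 90 → not met
3. proficiency testing 54 days ago vs limit 45 → not met
4. condition 'handles select agents' does not hold → requirement n/a → met
5. personnel competency assessment 34 days ago vs limit 30 → not met
6. test menu absent → not met
7. quality-control review 124 days ago vs limit 120 → not met
8. proficiency testing failures in the past year 0 ≤ 2 → met
9. open corrective-action items 2 > 1 → not met
10. CLIA inspection 725 days ago vs limit 730 → met
11. qualified laboratory directors 3 ≥ 2 → met
12. professional liability coverage $2,150,000 < $2,225,000 → not met
Not met: 1, 2, 3, 5, 6, 7, 9, 12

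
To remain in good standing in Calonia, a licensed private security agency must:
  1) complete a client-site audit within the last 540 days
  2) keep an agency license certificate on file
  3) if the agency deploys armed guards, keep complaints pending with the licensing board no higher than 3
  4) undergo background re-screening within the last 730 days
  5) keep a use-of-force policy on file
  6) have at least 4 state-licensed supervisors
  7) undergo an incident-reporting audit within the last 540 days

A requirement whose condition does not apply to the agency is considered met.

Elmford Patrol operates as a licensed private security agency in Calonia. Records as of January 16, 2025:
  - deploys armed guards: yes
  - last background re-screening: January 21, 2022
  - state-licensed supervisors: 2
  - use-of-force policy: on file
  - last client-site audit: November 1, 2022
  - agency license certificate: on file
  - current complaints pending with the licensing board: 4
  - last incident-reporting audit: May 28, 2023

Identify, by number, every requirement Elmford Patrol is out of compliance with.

1. client-site audit 807 days ago vs limit 540 → not met
2. agency license certificate present → met
3. condition 'deploys armed guards' holds; complaints pending with the licensing board 4 > 3 → not met
4. background re-screening 1091 days ago vs limit 730 → not met
5. use-of-force policy present → met
6. state-licensed supervisors 2 < 4 → not met
7. incident-reporting audit 599 days ago vs limit 540 → not met
Not met: 1, 3, 4, 6, 7

1, 3, 4, 6, 7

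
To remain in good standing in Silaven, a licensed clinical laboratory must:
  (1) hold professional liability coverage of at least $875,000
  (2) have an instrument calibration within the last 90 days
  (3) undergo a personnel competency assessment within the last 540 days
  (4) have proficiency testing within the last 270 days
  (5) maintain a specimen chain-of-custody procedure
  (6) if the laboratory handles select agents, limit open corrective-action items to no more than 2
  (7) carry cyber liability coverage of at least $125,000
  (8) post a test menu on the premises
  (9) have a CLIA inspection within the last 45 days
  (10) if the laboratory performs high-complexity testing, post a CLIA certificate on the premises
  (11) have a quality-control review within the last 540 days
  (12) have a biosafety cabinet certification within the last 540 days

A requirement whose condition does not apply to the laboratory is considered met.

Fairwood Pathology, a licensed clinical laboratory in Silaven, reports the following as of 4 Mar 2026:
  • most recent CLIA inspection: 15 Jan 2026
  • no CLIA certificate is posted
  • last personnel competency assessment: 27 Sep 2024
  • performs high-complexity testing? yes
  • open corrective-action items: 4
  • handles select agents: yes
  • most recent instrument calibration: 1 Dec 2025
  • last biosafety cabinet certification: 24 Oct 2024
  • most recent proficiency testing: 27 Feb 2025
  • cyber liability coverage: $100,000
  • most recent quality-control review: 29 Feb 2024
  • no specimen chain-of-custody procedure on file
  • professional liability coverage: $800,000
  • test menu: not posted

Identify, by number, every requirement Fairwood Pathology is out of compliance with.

1, 2, 4, 5, 6, 7, 8, 9, 10, 11

1. professional liability coverage $800,000 < $875,000 → not met
2. instrument calibration 93 days ago vs limit 90 → not met
3. personnel competency assessment 523 days ago vs limit 540 → met
4. proficiency testing 370 days ago vs limit 270 → not met
5. specimen chain-of-custody procedure absent → not met
6. condition 'handles select agents' holds; open corrective-action items 4 > 2 → not met
7. cyber liability coverage $100,000 < $125,000 → not met
8. test menu absent → not met
9. CLIA inspection 48 days ago vs limit 45 → not met
10. condition 'performs high-complexity testing' holds; CLIA certificate absent → not met
11. quality-control review 734 days ago vs limit 540 → not met
12. biosafety cabinet certification 496 days ago vs limit 540 → met
Not met: 1, 2, 4, 5, 6, 7, 8, 9, 10, 11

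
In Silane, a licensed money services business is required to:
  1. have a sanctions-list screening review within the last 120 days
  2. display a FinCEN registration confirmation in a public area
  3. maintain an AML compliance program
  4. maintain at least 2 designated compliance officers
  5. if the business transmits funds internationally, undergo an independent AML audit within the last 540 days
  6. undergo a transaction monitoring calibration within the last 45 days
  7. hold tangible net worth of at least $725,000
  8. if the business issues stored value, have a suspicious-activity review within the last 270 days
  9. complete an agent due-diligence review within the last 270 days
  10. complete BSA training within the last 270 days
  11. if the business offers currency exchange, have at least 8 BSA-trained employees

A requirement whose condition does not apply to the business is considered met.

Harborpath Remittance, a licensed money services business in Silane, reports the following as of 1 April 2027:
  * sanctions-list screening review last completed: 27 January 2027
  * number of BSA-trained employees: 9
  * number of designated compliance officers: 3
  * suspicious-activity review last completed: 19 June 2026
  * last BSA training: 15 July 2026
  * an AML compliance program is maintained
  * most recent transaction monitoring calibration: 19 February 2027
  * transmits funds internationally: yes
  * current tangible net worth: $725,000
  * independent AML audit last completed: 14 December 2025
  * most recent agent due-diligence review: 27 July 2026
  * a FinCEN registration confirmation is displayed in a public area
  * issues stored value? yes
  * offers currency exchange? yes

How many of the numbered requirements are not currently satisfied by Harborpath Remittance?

1. sanctions-list screening review 64 days ago vs limit 120 → met
2. FinCEN registration confirmation present → met
3. AML compliance program present → met
4. designated compliance officers 3 ≥ 2 → met
5. condition 'transmits funds internationally' holds; independent AML audit 473 days ago vs limit 540 → met
6. transaction monitoring calibration 41 days ago vs limit 45 → met
7. tangible net worth $725,000 ≥ $725,000 → met
8. condition 'issues stored value' holds; suspicious-activity review 286 days ago vs limit 270 → not met
9. agent due-diligence review 248 days ago vs limit 270 → met
10. BSA training 260 days ago vs limit 270 → met
11. condition 'offers currency exchange' holds; BSA-trained employees 9 ≥ 8 → met
Not met: 1 of 11

1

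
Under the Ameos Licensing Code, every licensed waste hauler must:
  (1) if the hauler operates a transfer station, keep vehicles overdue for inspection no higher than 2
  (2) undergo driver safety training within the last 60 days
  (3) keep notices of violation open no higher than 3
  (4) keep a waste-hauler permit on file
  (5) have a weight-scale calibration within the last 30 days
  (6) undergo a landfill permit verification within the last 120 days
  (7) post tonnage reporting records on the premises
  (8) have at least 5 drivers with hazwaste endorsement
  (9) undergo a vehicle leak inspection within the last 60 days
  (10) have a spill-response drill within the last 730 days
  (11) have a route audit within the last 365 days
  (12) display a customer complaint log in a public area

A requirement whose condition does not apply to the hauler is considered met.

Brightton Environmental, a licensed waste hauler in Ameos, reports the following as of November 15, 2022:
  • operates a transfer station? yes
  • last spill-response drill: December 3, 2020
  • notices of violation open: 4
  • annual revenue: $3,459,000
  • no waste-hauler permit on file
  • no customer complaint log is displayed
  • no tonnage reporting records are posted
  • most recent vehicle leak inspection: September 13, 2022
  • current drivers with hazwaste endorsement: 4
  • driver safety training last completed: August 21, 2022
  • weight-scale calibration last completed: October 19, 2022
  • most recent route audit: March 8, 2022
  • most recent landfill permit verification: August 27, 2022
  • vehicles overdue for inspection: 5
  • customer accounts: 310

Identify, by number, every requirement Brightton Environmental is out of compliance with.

1, 2, 3, 4, 7, 8, 9, 12

1. condition 'operates a transfer station' holds; vehicles overdue for inspection 5 > 2 → not met
2. driver safety training 86 days ago vs limit 60 → not met
3. notices of violation open 4 > 3 → not met
4. waste-hauler permit absent → not met
5. weight-scale calibration 27 days ago vs limit 30 → met
6. landfill permit verification 80 days ago vs limit 120 → met
7. tonnage reporting records absent → not met
8. drivers with hazwaste endorsement 4 < 5 → not met
9. vehicle leak inspection 63 days ago vs limit 60 → not met
10. spill-response drill 712 days ago vs limit 730 → met
11. route audit 252 days ago vs limit 365 → met
12. customer complaint log absent → not met
Not met: 1, 2, 3, 4, 7, 8, 9, 12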